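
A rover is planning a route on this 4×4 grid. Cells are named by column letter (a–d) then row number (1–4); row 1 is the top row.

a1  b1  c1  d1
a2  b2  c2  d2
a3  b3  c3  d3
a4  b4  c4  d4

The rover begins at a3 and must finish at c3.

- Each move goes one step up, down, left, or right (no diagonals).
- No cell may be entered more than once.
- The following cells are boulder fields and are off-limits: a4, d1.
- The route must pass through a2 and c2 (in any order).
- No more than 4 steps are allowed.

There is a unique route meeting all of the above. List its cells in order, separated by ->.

a3 -> a2 -> b2 -> c2 -> c3

The budget equals the shortest possible length, so every move has to be on a shortest route through the required cells.
Route from a3: up to a2, 2× right (reaching c2), down to c3 — 4 moves in all.
Check: all required cells visited; 4 ≤ 4 moves.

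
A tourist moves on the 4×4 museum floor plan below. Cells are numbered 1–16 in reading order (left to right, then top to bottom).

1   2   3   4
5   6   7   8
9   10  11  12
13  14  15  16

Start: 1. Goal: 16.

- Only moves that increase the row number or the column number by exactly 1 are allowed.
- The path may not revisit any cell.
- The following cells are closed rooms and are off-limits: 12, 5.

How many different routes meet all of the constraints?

A right/down-only route from 1 to 16 makes exactly 3 down-moves and 3 right-moves in some order.
With no other constraints that would be C(6,3) = 20 routes.
Subtract routes through each blocked cell (inclusion–exclusion for overlaps): − through 5: 10 − through 12: 10 + through 5&12: 4 → 4.
That gives 4 routes.

4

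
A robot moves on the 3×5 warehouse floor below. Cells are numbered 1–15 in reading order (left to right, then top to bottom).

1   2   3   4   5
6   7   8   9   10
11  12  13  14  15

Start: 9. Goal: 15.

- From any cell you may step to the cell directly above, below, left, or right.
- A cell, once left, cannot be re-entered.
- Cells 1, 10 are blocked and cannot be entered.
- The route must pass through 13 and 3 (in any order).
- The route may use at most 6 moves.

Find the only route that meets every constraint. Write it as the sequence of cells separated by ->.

Any route must reach 13 and 3 and still end at 15 within 6 moves, so the order of the required stops is forced.
Route from 9: up 1 to 4, left 1 to 3, down 2 to 13, right 2 to 15 — 6 moves in all.
Check: all required cells visited; 6 ≤ 6 moves.

9 -> 4 -> 3 -> 8 -> 13 -> 14 -> 15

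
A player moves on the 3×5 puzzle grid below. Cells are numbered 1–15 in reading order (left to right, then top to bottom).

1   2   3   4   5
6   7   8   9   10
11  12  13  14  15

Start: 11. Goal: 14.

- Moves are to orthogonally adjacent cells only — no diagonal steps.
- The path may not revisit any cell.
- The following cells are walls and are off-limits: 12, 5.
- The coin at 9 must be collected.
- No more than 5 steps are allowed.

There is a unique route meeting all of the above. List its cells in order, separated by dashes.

The 5-move cap with required stops at 9 leaves no slack for detours.
Route from 11: up 1 to 6, right 3 to 9, down 1 to 14 — 5 moves in all.
Check: all required cells visited; 5 ≤ 5 moves.

11 - 6 - 7 - 8 - 9 - 14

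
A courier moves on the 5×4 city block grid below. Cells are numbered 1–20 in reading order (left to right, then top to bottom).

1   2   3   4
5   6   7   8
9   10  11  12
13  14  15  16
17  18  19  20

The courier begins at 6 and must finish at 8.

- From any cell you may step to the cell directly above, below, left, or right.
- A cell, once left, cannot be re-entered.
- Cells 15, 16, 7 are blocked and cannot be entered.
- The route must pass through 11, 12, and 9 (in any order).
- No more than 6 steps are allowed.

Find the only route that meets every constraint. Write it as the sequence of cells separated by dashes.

The 6-move cap with required stops at 11, 12, 9 leaves no slack for detours.
Route from 6: left to 5, down to 9, 3× right (reaching 12), up to 8 — 6 moves in all.
Check: all required cells visited; 6 ≤ 6 moves.

6 - 5 - 9 - 10 - 11 - 12 - 8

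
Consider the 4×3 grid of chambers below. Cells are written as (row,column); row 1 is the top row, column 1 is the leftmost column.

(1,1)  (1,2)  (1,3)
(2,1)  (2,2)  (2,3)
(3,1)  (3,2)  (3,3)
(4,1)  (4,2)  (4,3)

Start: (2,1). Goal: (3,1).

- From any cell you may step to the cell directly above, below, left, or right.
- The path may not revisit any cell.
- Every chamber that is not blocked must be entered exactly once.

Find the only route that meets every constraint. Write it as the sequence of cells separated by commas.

Need to visit all 12 open cells exactly once, starting at (2,1) and ending at (3,1).
Cell (4,3) has only two open neighbours ((3,3) and (4,2)), so the path must pass straight through it: one of those is the cell it's entered from and the other is where it exits.
Route from (2,1): up 1 to (1,1), right 2 to (1,3), down 1 to (2,3), left 1 to (2,2), down 1 to (3,2), right 1 to (3,3), down 1 to (4,3), left 2 to (4,1), up 1 to (3,1) — 11 moves in all.
Check: all 12 open cells covered.

(2,1), (1,1), (1,2), (1,3), (2,3), (2,2), (3,2), (3,3), (4,3), (4,2), (4,1), (3,1)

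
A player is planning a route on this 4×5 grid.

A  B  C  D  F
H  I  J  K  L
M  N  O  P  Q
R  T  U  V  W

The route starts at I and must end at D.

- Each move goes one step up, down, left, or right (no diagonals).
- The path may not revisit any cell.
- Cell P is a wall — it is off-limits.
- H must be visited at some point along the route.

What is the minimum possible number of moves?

Any route passes through H somewhere between I and D. Summing Manhattan distances along the two legs (I → H → D) gives a lower bound of 1 + 4 = 5 moves.
A route of 5 moves achieves this: I → H → A → B → C → D.
Since 5 matches the lower bound, it is optimal.

5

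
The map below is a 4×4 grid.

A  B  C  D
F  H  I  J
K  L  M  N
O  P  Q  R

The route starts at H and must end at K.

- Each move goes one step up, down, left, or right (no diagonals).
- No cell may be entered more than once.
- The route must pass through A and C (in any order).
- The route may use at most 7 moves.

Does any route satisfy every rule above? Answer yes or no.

yes

One route that works: H → I → C → B → A → F → K.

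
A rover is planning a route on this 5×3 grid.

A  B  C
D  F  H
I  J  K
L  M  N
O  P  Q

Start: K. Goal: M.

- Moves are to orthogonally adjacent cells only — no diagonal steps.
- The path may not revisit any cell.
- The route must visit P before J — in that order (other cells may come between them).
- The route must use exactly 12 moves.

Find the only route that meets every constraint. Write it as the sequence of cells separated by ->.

The waypoints must appear in the order P, J, with no cell reused.
Route from K: 2× down (reaching Q), 2× left (reaching O), 4× up (reaching A), right to B, 3× down (reaching M) — 12 moves in all.
Check: order respected (P at step 3, J at step 11); 12 moves as required.

K -> N -> Q -> P -> O -> L -> I -> D -> A -> B -> F -> J -> M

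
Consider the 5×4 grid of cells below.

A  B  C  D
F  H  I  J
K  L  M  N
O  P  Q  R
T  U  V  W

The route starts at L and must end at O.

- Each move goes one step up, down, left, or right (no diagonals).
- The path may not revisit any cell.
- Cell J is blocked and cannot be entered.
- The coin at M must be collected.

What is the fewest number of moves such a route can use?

4

Any route passes through M somewhere between L and O. Summing Manhattan distances along the two legs (L → M → O) gives a lower bound of 1 + 3 = 4 moves.
A route of 4 moves achieves this: L → M → Q → P → O.
Since 4 matches the lower bound, it is optimal.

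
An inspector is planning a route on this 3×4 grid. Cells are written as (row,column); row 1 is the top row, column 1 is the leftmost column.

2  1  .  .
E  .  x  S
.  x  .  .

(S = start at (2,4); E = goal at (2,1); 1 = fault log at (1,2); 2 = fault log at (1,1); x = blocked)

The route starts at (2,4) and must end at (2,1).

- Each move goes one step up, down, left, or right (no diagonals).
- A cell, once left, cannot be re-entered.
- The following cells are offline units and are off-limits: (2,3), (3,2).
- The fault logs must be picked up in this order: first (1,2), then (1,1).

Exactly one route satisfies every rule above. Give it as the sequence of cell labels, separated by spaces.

The waypoints must appear in the order (1,2), (1,1), with no cell reused.
Route from (2,4): up to (1,4), 3× left (reaching (1,1)), down to (2,1) — 5 moves in all.
Check: order respected (1 at step 3, 2 at step 4).

(2,4) (1,4) (1,3) (1,2) (1,1) (2,1)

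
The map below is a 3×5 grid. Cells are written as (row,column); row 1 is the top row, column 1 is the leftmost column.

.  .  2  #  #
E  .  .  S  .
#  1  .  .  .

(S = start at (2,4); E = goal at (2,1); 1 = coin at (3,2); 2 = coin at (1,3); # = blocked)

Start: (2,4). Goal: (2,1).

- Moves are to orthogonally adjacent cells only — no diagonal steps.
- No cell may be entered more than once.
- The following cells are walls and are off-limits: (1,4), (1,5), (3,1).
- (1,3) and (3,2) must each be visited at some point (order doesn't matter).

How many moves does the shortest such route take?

Any route passes through (1,3) and (3,2) in some order between (2,4) and (2,1). Summing Manhattan distances along each leg and taking the cheapest ordering ((2,4) → (1,3) → (3,2) → (2,1)) gives a lower bound of 2 + 3 + 2 = 7 moves.
The shortest route satisfying every rule uses 9 moves: (2,4) → (3,4) → (3,3) → (3,2) → (2,2) → (2,3) → (1,3) → (1,2) → (1,1) → (2,1).
The bound of 7 isn't tight here; checking systematically, no route of length 7 through 8 satisfies every constraint, so 9 is the minimum.

9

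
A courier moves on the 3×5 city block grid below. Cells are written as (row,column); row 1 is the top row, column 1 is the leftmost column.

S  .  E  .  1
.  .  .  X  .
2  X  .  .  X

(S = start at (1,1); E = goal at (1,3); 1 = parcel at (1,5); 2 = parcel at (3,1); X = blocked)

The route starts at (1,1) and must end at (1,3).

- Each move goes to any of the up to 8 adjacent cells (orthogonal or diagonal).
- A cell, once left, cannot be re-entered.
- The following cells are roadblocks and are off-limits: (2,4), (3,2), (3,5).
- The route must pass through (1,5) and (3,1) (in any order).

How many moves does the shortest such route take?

Any route passes through (1,5) and (3,1) in some order between (1,1) and (1,3). Summing Chebyshev distances along each leg and taking the cheapest ordering ((1,1) → (3,1) → (1,5) → (1,3)) gives a lower bound of 2 + 4 + 2 = 8 moves.
The shortest route satisfying every rule uses 9 moves: (1,1) → (2,1) → (3,1) → (2,2) → (2,3) → (3,4) → (2,5) → (1,5) → (1,4) → (1,3).
The bound of 8 isn't tight here; checking systematically, no route of length 8 through 8 satisfies every constraint, so 9 is the minimum.

9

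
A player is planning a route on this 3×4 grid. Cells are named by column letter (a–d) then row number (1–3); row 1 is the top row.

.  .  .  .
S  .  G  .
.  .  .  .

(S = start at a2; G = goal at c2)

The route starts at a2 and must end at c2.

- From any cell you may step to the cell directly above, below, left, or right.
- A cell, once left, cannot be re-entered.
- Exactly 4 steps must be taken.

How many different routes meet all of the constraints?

6

Need simple routes of exactly 4 moves from a2 to c2 (Manhattan distance 2, so 1 moves are spent on a detour and 1 undoing it).
Enumerating: a2 a1 b1 b2 c2 | a2 a1 b1 c1 c2 | a2 a3 b3 b2 c2 | a2 a3 b3 c3 c2 | a2 b2 b1 c1 c2 | a2 b2 b3 c3 c2.
That gives 6 routes.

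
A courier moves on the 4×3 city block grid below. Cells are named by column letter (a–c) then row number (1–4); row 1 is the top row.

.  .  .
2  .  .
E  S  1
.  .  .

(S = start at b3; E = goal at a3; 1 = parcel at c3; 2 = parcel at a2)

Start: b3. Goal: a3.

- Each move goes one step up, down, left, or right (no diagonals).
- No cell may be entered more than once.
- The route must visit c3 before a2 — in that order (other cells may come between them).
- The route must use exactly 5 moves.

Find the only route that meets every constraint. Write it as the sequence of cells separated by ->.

b3 -> c3 -> c2 -> b2 -> a2 -> a3

The waypoints must appear in the order c3, a2, with no cell reused.
Route from b3: right to c3, up to c2, 2× left (reaching a2), down to a3 — 5 moves in all.
Check: order respected (1 at step 1, 2 at step 4); 5 moves as required.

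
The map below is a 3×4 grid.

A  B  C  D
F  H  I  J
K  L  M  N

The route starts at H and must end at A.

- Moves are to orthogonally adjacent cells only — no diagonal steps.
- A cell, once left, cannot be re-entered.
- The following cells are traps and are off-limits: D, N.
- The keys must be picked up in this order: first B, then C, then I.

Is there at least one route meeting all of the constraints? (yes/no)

One route that works: H → B → C → I → M → L → K → F → A.

yes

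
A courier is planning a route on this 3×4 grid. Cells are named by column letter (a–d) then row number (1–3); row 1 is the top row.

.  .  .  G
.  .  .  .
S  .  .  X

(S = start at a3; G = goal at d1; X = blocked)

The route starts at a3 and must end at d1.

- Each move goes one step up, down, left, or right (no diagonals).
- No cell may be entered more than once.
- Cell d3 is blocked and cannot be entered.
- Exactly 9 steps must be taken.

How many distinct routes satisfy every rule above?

4

Need simple routes of exactly 9 moves from a3 to d1 (Manhattan distance 5, so 2 moves are spent on a detour and 2 undoing it).
Enumerating: a3 a2 a1 b1 b2 b3 c3 c2 c1 d1 | a3 a2 a1 b1 b2 b3 c3 c2 d2 d1 | a3 b3 b2 a2 a1 b1 c1 c2 d2 d1 | a3 b3 c3 c2 b2 a2 a1 b1 c1 d1.
That gives 4 routes.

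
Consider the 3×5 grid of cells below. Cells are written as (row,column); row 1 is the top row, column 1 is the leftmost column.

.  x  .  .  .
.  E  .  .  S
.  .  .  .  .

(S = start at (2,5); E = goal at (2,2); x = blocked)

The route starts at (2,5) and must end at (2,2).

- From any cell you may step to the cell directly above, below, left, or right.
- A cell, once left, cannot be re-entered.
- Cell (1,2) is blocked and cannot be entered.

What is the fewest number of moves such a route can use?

The Manhattan distance from (2,5) to (2,2) is |2−2| + |5−2| = 3, so at least 3 moves are needed.
A route of 3 moves achieves this: (2,5) → (2,4) → (2,3) → (2,2).
Since 3 matches the lower bound, it is optimal.

3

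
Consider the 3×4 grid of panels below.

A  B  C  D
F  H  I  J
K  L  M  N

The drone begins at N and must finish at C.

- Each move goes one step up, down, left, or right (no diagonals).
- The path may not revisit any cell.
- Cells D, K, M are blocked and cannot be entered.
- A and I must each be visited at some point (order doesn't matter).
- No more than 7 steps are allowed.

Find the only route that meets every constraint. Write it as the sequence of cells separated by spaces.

N J I H F A B C

Any route must reach A and I and still end at C within 7 moves, so the order of the required stops is forced.
Route from N: up to J, 3× left (reaching F), up to A, 2× right (reaching C) — 7 moves in all.
Check: all required cells visited; 7 ≤ 7 moves.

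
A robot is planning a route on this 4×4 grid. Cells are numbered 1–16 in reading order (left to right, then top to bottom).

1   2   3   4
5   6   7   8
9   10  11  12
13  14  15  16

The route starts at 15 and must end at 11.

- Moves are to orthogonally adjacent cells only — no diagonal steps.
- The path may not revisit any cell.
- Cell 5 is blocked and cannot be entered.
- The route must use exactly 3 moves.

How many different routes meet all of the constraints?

Need simple routes of exactly 3 moves from 15 to 11 (Manhattan distance 1, so 1 moves are spent on a detour and 1 undoing it).
Enumerating: 15 14 10 11 | 15 16 12 11.
That gives 2 routes.

2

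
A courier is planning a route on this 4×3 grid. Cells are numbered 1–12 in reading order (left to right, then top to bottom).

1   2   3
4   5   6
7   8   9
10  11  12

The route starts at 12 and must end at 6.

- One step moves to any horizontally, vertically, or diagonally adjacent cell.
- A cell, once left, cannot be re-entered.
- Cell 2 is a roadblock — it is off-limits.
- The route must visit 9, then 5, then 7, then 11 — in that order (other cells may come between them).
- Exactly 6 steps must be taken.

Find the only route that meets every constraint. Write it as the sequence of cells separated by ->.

The waypoints must appear in the order 9, 5, 7, 11, with no cell reused.
Route from 12: up to 9, up-left to 5, down-left to 7, down-right to 11, up to 8, up-right to 6 — 6 moves in all.
Check: order respected (9 at step 1, 5 at step 2, 7 at step 3, 11 at step 4); 6 moves as required.

12 -> 9 -> 5 -> 7 -> 11 -> 8 -> 6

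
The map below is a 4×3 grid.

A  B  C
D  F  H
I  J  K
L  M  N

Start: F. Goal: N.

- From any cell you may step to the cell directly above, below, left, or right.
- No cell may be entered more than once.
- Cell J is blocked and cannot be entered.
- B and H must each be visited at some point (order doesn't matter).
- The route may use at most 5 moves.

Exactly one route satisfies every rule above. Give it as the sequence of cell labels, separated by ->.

The budget equals the shortest possible length, so every move has to be on a shortest route through the required cells.
Route from F: up to B, right to C, 3× down (reaching N) — 5 moves in all.
Check: all required cells visited; 5 ≤ 5 moves.

F -> B -> C -> H -> K -> N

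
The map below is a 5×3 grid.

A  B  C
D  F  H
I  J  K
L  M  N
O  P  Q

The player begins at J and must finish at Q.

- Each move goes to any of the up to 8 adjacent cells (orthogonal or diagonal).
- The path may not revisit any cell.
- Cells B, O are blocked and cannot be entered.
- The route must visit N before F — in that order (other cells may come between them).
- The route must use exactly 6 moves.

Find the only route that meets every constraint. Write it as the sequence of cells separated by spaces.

The waypoints must appear in the order N, F, with no cell reused.
Route from J: down-right 1 to N, up 1 to K, up-left 1 to F, down-left 1 to I, down-right 2 to Q — 6 moves in all.
Check: order respected (N at step 1, F at step 3); 6 moves as required.

J N K F I M Q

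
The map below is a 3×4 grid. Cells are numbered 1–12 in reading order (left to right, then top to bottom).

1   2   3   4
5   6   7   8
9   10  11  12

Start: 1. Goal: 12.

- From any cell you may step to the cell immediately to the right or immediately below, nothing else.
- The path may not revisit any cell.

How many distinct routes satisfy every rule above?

A right/down-only route from 1 to 12 makes exactly 2 down-moves and 3 right-moves in some order.
With no other constraints that would be C(5,2) = 10 routes.
That gives 10 routes.

10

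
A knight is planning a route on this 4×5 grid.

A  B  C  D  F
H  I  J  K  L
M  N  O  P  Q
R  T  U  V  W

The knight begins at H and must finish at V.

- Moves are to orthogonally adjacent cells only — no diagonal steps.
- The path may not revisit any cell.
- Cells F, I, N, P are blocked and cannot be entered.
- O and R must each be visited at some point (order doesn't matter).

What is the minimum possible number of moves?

11

Any route passes through O and R in some order between H and V. Summing Manhattan distances along each leg and taking the cheapest ordering (H → R → O → V) gives a lower bound of 2 + 3 + 2 = 7 moves.
The shortest route satisfying every rule uses 11 moves: H → M → R → T → U → O → J → K → L → Q → W → V.
The no-revisit rule (legs can't share cells) pushes the minimum above the 7-move bound; an exhaustive check rules out every length from 7 to 10 (on a 4-connected grid the length of any start-to-goal walk has the same parity as the Manhattan bound, so only lengths 7, 9, 11, … need checking), leaving 11 as the minimum.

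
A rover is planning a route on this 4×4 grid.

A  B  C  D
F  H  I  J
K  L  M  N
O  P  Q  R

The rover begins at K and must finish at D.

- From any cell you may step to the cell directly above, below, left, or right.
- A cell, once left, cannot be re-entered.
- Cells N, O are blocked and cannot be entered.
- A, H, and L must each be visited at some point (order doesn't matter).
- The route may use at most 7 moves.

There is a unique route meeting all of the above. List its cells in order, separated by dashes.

K - L - H - F - A - B - C - D

Any route must reach A, H, and L and still end at D within 7 moves, so the order of the required stops is forced.
Route from K: right to L, up to H, left to F, up to A, 3× right (reaching D) — 7 moves in all.
Check: all required cells visited; 7 ≤ 7 moves.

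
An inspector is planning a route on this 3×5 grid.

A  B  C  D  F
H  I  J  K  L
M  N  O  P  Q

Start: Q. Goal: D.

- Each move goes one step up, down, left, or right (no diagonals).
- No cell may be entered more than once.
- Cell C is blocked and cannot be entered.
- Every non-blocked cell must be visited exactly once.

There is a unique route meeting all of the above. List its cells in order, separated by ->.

Q -> P -> O -> N -> M -> H -> A -> B -> I -> J -> K -> L -> F -> D

Need to visit all 14 open cells exactly once, starting at Q and ending at D.
Route from Q: left 4 to M, up 2 to A, right 1 to B, down 1 to I, right 3 to L, up 1 to F, left 1 to D — 13 moves in all.
Check: all 14 open cells covered.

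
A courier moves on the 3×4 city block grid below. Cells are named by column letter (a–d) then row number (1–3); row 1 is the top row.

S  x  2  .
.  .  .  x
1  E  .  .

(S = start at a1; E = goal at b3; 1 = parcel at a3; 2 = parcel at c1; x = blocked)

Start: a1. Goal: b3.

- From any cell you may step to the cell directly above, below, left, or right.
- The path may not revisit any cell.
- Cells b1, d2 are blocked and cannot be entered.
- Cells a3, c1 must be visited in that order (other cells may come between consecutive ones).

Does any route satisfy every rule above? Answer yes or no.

no

Even ignoring the required order, no revisit-free route from a1 to b3 manages to pass through all of a3 and c1: branching out from a1, every path either misses one of them or, having collected them, can no longer reach b3 without re-entering a cell.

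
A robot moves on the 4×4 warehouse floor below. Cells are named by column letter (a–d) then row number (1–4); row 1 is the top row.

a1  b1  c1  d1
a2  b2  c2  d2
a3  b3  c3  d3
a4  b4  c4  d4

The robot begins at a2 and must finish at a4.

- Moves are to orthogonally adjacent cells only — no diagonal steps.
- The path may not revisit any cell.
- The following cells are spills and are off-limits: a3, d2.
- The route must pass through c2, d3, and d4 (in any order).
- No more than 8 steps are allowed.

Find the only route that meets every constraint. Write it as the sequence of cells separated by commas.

a2, b2, c2, c3, d3, d4, c4, b4, a4

The 8-move cap with required stops at c2, d3, d4 leaves no slack for detours.
Route from a2: 2× right (reaching c2), down to c3, right to d3, down to d4, 3× left (reaching a4) — 8 moves in all.
Check: all required cells visited; 8 ≤ 8 moves.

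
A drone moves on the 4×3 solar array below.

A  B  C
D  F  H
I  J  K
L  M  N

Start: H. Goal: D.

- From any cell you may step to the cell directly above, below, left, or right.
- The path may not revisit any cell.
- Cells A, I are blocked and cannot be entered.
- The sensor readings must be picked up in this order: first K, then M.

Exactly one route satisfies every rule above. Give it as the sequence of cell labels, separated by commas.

H, K, N, M, J, F, D

The waypoints must appear in the order K, M, with no cell reused.
Route from H: down 2 to N, left 1 to M, up 2 to F, left 1 to D — 6 moves in all.
Check: order respected (K at step 1, M at step 3).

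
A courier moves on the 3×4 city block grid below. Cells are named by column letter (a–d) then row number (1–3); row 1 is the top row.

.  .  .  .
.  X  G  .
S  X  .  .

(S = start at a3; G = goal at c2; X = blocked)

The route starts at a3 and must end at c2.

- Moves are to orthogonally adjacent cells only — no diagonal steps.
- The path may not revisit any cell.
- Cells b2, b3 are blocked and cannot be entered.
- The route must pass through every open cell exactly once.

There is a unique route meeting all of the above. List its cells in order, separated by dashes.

Need to visit all 10 open cells exactly once, starting at a3 and ending at c2.
Route from a3: 2× up (reaching a1), 3× right (reaching d1), 2× down (reaching d3), left to c3, up to c2 — 9 moves in all.
Check: all 10 open cells covered.

a3 - a2 - a1 - b1 - c1 - d1 - d2 - d3 - c3 - c2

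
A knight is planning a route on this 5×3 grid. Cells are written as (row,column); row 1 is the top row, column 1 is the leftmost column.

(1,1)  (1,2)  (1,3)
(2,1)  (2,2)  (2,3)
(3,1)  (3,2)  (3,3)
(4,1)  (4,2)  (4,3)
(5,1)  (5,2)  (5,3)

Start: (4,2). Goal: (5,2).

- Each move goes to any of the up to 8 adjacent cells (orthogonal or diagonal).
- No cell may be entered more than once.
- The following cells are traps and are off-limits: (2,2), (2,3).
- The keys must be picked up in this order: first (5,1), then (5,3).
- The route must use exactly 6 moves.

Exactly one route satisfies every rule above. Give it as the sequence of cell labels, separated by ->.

The waypoints must appear in the order (5,1), (5,3), with no cell reused.
Route from (4,2): down-left to (5,1), up to (4,1), up-right to (3,2), down-right to (4,3), down to (5,3), left to (5,2) — 6 moves in all.
Check: order respected ((5,1) at step 1, (5,3) at step 5); 6 moves as required.

(4,2) -> (5,1) -> (4,1) -> (3,2) -> (4,3) -> (5,3) -> (5,2)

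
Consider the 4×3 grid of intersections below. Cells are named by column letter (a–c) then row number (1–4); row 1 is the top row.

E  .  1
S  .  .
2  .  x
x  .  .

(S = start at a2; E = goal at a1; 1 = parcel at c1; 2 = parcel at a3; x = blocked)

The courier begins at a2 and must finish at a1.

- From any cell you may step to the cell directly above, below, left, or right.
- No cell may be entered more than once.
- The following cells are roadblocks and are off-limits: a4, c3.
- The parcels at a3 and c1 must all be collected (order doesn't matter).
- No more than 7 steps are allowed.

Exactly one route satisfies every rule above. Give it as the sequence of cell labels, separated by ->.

The 7-move cap with required stops at a3, c1 leaves no slack for detours.
Route from a2: down to a3, right to b3, up to b2, right to c2, up to c1, 2× left (reaching a1) — 7 moves in all.
Check: all required cells visited; 7 ≤ 7 moves.

a2 -> a3 -> b3 -> b2 -> c2 -> c1 -> b1 -> a1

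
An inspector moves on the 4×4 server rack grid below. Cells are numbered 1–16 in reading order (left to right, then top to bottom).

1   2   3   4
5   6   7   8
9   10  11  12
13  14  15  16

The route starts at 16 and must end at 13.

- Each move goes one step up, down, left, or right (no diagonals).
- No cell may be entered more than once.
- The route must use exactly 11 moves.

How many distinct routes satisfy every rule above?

Need simple routes of exactly 11 moves from 16 to 13 (Manhattan distance 3, so 4 moves are spent on a detour and 4 undoing it).
Branch systematically from the start, pruning whenever the remaining move budget drops below the Manhattan distance to 13 or differs from it in parity. Grouping the completions by first move — via 12: 33; via 15: 28 — and summing: 33 + 28 = 61.
That gives 61 routes.

61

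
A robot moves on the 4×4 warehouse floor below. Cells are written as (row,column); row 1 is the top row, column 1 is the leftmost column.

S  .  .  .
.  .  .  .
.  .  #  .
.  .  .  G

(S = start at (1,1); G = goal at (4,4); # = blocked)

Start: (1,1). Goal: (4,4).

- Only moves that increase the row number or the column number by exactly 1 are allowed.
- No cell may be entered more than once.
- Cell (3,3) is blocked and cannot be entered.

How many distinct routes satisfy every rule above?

A right/down-only route from (1,1) to (4,4) makes exactly 3 down-moves and 3 right-moves in some order.
With no other constraints that would be C(6,3) = 20 routes.
Subtract routes through each blocked cell (inclusion–exclusion for overlaps): − through (3,3): 12 → 8.
That gives 8 routes.

8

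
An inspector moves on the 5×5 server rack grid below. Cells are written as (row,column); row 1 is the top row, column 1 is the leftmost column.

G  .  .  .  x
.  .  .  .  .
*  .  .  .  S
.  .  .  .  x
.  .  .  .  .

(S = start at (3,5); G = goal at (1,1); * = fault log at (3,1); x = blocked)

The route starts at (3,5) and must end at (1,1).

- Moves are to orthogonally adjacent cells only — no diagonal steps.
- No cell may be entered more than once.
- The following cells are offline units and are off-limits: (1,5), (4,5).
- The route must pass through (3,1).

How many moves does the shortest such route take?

6

Any route passes through (3,1) somewhere between (3,5) and (1,1). Summing Manhattan distances along the two legs ((3,5) → (3,1) → (1,1)) gives a lower bound of 4 + 2 = 6 moves.
A route of 6 moves achieves this: (3,5) → (3,4) → (3,3) → (3,2) → (3,1) → (2,1) → (1,1).
Since 6 matches the lower bound, it is optimal.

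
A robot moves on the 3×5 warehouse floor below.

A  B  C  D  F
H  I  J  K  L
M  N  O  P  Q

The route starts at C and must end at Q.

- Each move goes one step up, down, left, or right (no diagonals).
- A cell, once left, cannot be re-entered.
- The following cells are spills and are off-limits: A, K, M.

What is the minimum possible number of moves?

4

The Manhattan distance from C to Q is |1−3| + |3−5| = 4, so at least 4 moves are needed.
A route of 4 moves achieves this: C → J → O → P → Q.
Since 4 matches the lower bound, it is optimal.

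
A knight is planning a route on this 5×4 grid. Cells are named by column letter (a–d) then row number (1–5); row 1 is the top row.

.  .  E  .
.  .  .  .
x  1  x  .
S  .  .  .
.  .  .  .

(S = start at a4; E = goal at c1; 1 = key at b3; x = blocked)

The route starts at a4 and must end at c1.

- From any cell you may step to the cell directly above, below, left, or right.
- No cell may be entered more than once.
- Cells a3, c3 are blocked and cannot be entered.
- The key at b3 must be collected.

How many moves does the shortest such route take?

5

Any route passes through b3 somewhere between a4 and c1. Summing Manhattan distances along the two legs (a4 → b3 → c1) gives a lower bound of 2 + 3 = 5 moves.
A route of 5 moves achieves this: a4 → b4 → b3 → b2 → b1 → c1.
Since 5 matches the lower bound, it is optimal.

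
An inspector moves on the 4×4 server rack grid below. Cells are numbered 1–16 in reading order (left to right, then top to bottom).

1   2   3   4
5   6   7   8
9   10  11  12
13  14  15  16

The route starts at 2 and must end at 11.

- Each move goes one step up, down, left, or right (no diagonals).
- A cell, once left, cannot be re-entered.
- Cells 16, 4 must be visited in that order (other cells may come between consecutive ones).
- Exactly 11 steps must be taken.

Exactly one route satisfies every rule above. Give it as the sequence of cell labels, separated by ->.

2 -> 6 -> 10 -> 14 -> 15 -> 16 -> 12 -> 8 -> 4 -> 3 -> 7 -> 11

The waypoints must appear in the order 16, 4, with no cell reused.
Route from 2: down 3 to 14, right 2 to 16, up 3 to 4, left 1 to 3, down 2 to 11 — 11 moves in all.
Check: order respected (16 at step 5, 4 at step 8); 11 moves as required.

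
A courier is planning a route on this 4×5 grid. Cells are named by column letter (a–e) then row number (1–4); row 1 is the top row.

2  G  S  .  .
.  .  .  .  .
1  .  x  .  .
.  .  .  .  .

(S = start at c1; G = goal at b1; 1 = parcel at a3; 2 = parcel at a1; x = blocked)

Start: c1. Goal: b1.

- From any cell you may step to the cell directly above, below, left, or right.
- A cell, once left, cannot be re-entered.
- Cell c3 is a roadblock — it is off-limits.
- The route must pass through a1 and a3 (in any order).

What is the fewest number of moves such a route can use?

Any route passes through a1 and a3 in some order between c1 and b1. Summing Manhattan distances along each leg and taking the cheapest ordering (c1 → a3 → a1 → b1) gives a lower bound of 4 + 2 + 1 = 7 moves.
A route of 7 moves achieves this: c1 → c2 → b2 → b3 → a3 → a2 → a1 → b1.
Since 7 matches the lower bound, it is optimal.

7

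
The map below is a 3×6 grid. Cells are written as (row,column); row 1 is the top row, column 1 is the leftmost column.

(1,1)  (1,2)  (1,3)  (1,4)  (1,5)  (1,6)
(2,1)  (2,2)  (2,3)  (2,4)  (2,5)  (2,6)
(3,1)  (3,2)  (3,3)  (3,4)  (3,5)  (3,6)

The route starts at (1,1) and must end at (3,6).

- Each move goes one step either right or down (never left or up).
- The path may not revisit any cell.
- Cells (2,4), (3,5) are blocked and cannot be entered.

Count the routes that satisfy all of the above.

2

A right/down-only route from (1,1) to (3,6) makes exactly 2 down-moves and 5 right-moves in some order.
With no other constraints that would be C(7,2) = 21 routes.
Subtract routes through each blocked cell (inclusion–exclusion for overlaps): − through (2,4): 12 − through (3,5): 15 + through (2,4)&(3,5): 8 → 2.
That gives 2 routes.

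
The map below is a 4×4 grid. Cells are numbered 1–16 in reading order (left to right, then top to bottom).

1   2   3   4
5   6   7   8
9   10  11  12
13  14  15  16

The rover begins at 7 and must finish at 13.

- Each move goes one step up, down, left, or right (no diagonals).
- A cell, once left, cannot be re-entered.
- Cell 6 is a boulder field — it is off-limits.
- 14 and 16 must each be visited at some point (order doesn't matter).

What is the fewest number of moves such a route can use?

Any route passes through 14 and 16 in some order between 7 and 13. Summing Manhattan distances along each leg and taking the cheapest ordering (7 → 16 → 14 → 13) gives a lower bound of 3 + 2 + 1 = 6 moves.
A route of 6 moves achieves this: 7 → 11 → 12 → 16 → 15 → 14 → 13.
Since 6 matches the lower bound, it is optimal.

6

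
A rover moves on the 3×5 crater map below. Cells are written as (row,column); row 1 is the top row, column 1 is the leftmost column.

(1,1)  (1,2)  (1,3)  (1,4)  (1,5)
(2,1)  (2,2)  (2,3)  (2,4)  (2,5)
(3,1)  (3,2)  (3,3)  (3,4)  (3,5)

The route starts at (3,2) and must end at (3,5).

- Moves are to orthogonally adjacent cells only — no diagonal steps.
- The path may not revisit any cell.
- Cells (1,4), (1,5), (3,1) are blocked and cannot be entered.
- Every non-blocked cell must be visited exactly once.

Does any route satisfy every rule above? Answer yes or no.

One route that works: (3,2) → (2,2) → (2,1) → (1,1) → (1,2) → (1,3) → (2,3) → (3,3) → (3,4) → (2,4) → (2,5) → (3,5).

yes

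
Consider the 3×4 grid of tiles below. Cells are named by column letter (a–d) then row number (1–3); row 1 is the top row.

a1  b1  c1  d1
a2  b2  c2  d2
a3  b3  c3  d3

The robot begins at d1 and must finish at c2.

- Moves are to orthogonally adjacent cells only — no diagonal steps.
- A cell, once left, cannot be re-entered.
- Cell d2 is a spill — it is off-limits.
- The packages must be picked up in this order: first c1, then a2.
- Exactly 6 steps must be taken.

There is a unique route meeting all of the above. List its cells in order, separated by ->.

The waypoints must appear in the order c1, a2, with no cell reused.
Route from d1: left 3 to a1, down 1 to a2, right 2 to c2 — 6 moves in all.
Check: order respected (c1 at step 1, a2 at step 4); 6 moves as required.

d1 -> c1 -> b1 -> a1 -> a2 -> b2 -> c2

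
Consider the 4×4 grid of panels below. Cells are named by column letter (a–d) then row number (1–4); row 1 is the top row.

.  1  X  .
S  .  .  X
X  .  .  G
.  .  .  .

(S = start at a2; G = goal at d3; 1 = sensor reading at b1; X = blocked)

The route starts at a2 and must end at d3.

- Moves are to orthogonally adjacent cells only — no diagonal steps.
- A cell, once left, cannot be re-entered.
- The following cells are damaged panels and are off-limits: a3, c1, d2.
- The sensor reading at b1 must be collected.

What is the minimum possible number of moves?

Any route passes through b1 somewhere between a2 and d3. Summing Manhattan distances along the two legs (a2 → b1 → d3) gives a lower bound of 2 + 4 = 6 moves.
A route of 6 moves achieves this: a2 → a1 → b1 → b2 → b3 → c3 → d3.
Since 6 matches the lower bound, it is optimal.

6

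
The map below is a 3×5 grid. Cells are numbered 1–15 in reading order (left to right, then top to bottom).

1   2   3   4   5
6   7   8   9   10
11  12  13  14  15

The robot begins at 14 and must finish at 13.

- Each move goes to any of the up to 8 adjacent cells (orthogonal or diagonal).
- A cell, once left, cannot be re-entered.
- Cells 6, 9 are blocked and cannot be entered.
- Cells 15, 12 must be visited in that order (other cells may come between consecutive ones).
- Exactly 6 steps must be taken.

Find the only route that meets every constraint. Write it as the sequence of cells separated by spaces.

14 15 10 4 8 12 13

The waypoints must appear in the order 15, 12, with no cell reused.
Route from 14: right 1 to 15, up 1 to 10, up-left 1 to 4, down-left 2 to 12, right 1 to 13 — 6 moves in all.
Check: order respected (15 at step 1, 12 at step 5); 6 moves as required.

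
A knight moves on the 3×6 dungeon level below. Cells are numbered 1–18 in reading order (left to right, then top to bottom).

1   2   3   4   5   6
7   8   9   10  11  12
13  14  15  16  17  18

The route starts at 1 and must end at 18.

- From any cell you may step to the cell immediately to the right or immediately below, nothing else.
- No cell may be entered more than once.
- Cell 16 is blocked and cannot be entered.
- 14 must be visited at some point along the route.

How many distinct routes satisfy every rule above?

A right/down-only route from 1 to 18 makes exactly 2 down-moves and 5 right-moves in some order.
With no other constraints that would be C(7,2) = 21 routes.
Split at 14 and multiply the segment counts (each segment already excludes blocked cells): 1→14: 3; 14→18: 0; product = 0.
No route satisfies every constraint, so the count is 0.

0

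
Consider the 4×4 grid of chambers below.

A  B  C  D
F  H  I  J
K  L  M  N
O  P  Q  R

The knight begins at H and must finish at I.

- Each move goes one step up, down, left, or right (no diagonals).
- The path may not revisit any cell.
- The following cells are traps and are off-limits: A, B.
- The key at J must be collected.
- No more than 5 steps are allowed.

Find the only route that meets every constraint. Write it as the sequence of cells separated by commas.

H, L, M, N, J, I

The budget equals the shortest possible length, so every move has to be on a shortest route through the required cells.
Route from H: down 1 to L, right 2 to N, up 1 to J, left 1 to I — 5 moves in all.
Check: all required cells visited; 5 ≤ 5 moves.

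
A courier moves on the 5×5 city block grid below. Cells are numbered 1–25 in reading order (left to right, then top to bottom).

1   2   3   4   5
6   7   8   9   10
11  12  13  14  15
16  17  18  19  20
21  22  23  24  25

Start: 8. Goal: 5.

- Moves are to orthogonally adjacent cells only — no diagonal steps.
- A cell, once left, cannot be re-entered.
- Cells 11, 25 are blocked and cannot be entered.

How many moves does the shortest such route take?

3

The Manhattan distance from 8 to 5 is |2−1| + |3−5| = 3, so at least 3 moves are needed.
A route of 3 moves achieves this: 8 → 3 → 4 → 5.
Since 3 matches the lower bound, it is optimal.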